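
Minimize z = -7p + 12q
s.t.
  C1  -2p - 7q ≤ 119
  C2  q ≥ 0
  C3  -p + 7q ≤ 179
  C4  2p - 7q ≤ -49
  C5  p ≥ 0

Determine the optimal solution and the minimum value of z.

Corner points and z = -7p + 12q:
  (130, 309/7) → z = -2662/7
  (0, 179/7) → z = 2148/7
  (0, 7) → z = 84

The optimum lies where -p + 7q = 179 and 2p - 7q = -49.
Solving simultaneously gives p = 130, q = 309/7.

p = 130, q = 309/7, minimum z = -2662/7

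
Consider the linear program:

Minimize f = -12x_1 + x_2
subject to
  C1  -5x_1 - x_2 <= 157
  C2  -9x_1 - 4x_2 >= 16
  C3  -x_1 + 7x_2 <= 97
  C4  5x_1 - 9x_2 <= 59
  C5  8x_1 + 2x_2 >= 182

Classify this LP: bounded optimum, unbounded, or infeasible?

infeasible

The boundaries -5x_1 - x_2 = 157 and -x_1 + 7x_2 = 97 meet at (-299/9, 82/9), but that point violates 8x_1 + 2x_2 ≥ 182. Every candidate vertex is excluded by some other constraint, so the feasible region is empty.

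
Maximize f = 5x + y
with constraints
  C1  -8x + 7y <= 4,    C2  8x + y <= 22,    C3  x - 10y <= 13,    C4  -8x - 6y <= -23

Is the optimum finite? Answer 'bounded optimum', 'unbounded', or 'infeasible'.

Extreme points and f = 5x + y:
  (75/32, 13/4) → f = 479/32
  (137/104, 27/13) → f = 901/104
  (109/40, 1/5) → f = 553/40
The feasible region has finitely many vertices and no improving ray; the maximum is 479/32 at (75/32, 13/4).

bounded optimum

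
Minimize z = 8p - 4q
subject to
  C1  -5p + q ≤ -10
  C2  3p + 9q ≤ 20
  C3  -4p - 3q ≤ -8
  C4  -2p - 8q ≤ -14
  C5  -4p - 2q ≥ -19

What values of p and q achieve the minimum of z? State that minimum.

p = 55/24, q = 35/24, minimum z = 25/2

Corner points and z = 8p - 4q:
  (55/24, 35/24) → z = 25/2
  (47/21, 25/21) → z = 92/7
  (131/30, 23/30) → z = 478/15
  (31/7, 9/14) → z = 230/7

The binding constraints are -5p + q = -10 and 3p + 9q = 20.
Solving simultaneously gives p = 55/24, q = 35/24.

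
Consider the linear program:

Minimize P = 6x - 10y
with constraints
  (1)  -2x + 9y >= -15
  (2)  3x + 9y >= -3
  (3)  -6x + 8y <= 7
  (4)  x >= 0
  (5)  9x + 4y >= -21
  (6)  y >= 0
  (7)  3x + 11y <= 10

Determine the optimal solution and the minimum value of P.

Vertices and P = 6x - 10y:
  (0, 7/8) → P = -35/4
  (1/30, 9/10) → P = -44/5
  (0, 0) → P = 0
  (10/3, 0) → P = 20

At the optimal vertex, -6x + 8y = 7 and 3x + 11y = 10.
Solving simultaneously gives x = 1/30, y = 9/10.

x = 1/30, y = 9/10, minimum P = -44/5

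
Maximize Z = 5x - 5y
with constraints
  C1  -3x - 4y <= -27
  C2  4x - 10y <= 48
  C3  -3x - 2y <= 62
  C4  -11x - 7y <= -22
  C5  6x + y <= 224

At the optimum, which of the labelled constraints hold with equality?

C2 and C5

Vertices and Z = 5x - 5y:
  (231/23, -18/23) → Z = 1245/23
  (-101/23, 231/23) → Z = -1660/23
  (143/4, 19/2) → Z = 525/4
The feasible region is unbounded (it extends along (-7, 11), (-1, 6)), but Z strictly decreases along every unbounded feasible direction, so there is no improving ray and the maximum is attained at a vertex.

The maximum is at (143/4, 19/2). Substituting into each constraint, equality holds for C2 and C5; the remaining constraints have slack.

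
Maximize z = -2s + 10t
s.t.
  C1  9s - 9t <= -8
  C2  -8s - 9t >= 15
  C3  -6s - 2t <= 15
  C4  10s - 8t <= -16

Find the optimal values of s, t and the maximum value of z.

Corner points and z = -2s + 10t:
  (-105/38, 15/19) → z = 255/19
  (-12/7, -1/7) → z = 2
  (-38/17, -27/34) → z = -59/17

At the optimal vertex, -8s - 9t = 15 and -6s - 2t = 15.
Solving simultaneously gives s = -105/38, t = 15/19.

s = -105/38, t = 15/19, maximum z = 255/19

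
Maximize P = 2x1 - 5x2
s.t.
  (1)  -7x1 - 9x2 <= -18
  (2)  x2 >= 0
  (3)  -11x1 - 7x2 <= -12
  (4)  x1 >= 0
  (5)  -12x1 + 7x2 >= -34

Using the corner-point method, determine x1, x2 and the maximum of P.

x1 = 17/6, x2 = 0, maximum P = 17/3

Vertices and P = 2x1 - 5x2:
  (18/7, 0) → P = 36/7
  (0, 2) → P = -10
  (17/6, 0) → P = 17/3
The feasible region is unbounded (it extends along (0, 1), (7, 12)), but P strictly decreases along every unbounded feasible direction, so there is no improving ray and the maximum is attained at a vertex.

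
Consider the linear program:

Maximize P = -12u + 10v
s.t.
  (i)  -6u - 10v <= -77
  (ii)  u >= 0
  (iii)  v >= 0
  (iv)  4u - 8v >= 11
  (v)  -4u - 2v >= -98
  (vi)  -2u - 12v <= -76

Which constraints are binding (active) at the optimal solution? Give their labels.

Extreme points and P = -12u + 10v:
  (403/20, 87/10) → P = -774/5
  (185/16, 141/32) → P = -1515/16
  (256/11, 27/11) → P = -2802/11

The maximum is at (185/16, 141/32). Substituting into each constraint, equality holds for (iv) and (vi); the remaining constraints have slack.

(iv) and (vi)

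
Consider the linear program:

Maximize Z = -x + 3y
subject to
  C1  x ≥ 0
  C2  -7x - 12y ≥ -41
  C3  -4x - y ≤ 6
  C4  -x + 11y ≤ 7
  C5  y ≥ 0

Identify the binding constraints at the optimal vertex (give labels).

Feasible corners and Z = -x + 3y:
  (0, 7/11) → Z = 21/11
  (0, 0) → Z = 0
  (367/89, 90/89) → Z = -97/89
  (41/7, 0) → Z = -41/7

The maximum is at (0, 7/11). Substituting into each constraint, equality holds for C1 and C4; the remaining constraints have slack.

C1 and C4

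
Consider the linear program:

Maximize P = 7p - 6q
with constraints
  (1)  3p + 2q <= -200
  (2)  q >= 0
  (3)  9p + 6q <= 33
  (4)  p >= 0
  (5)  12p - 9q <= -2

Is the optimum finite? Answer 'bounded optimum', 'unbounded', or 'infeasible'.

infeasible

The boundaries 3p + 2q = -200 and q = 0 meet at (-200/3, 0), but that point violates p ≥ 0. Every candidate vertex is excluded by some other constraint, so the feasible region is empty.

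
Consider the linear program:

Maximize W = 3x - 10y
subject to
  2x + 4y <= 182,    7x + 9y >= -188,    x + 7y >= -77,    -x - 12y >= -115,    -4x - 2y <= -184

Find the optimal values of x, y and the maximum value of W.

x = 791/5, y = -168/5, maximum W = 4053/5

Vertices and W = 3x - 10y:
  (791/5, -168/5) → W = 4053/5
  (431/5, 12/5) → W = 1173/5
  (721/13, -246/13) → W = 4623/13
  (43, 6) → W = 69

The optimum lies where 2x + 4y = 182 and x + 7y = -77.
Solving simultaneously gives x = 791/5, y = -168/5.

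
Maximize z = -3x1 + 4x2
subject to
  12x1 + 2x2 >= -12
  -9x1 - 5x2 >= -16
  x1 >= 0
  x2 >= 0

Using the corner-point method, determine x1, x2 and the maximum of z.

At the optimal vertex, -9x1 - 5x2 = -16 and x1 = 0.
Solving simultaneously gives x1 = 0, x2 = 16/5.

x1 = 0, x2 = 16/5, maximum z = 64/5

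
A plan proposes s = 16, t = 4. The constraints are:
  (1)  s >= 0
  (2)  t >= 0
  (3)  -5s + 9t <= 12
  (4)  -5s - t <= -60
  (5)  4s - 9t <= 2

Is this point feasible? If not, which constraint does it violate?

not feasible — violates (5)

Constraint (5): 4s - 9t = 28, which is not ≤ 2. All other constraints are satisfied.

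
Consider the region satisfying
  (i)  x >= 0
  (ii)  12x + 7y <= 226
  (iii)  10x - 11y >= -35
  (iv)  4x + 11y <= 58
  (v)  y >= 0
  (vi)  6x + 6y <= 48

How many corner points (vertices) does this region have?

The feasible vertices (each the meet of two boundaries and inside every other half-plane) are:
  (0, 35/11)
  (0, 0)
  (23/14, 360/77)
  (30/7, 26/7)
  (8, 0)

5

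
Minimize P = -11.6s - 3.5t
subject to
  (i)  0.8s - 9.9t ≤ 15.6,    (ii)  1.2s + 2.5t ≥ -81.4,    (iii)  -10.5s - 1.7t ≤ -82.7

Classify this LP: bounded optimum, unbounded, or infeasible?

From the feasible point (84525/10531, -9764/10531), moving in the direction (-1.7, 10.5) keeps every constraint satisfied while P decreases without bound.

unbounded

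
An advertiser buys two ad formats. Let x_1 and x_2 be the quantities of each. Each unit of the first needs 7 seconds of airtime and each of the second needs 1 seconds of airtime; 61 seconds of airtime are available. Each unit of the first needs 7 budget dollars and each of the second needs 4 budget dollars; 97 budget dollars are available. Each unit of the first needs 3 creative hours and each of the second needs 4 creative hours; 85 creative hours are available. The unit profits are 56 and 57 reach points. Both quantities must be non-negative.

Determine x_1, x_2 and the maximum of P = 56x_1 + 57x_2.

x_1 = 3, x_2 = 19, maximum P = 1251

Vertices and P = 56x_1 + 57x_2:
  (0, 0) → P = 0
  (0, 85/4) → P = 4845/4
  (61/7, 0) → P = 488
  (7, 12) → P = 1076
  (3, 19) → P = 1251

At the optimal vertex, 7x_1 + 4x_2 = 97 and 3x_1 + 4x_2 = 85.
Solving simultaneously gives x_1 = 3, x_2 = 19.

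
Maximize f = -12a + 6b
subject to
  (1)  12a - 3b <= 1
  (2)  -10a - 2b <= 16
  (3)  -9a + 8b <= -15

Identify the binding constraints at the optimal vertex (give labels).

(2) and (3)

Extreme points and f = -12a + 6b:
  (-23/27, -101/27) → f = -110/9
  (-37/69, -57/23) → f = -194/23
  (-1, -3) → f = -6

The maximum is at (-1, -3). Substituting into each constraint, equality holds for (2) and (3); the remaining constraints have slack.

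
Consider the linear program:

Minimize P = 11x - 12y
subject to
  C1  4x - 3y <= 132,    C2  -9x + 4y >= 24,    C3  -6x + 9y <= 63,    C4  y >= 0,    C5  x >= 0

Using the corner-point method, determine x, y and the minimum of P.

At the optimal vertex, -6x + 9y = 63 and x = 0.
Solving simultaneously gives x = 0, y = 7.

x = 0, y = 7, minimum P = -84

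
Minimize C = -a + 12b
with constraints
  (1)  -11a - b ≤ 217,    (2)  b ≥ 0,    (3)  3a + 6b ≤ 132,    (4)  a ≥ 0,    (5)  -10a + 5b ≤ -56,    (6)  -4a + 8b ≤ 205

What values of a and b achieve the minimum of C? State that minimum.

Feasible corners and C = -a + 12b:
  (44, 0) → C = -44
  (28/5, 0) → C = -28/5
  (332/25, 384/25) → C = 4276/25

a = 44, b = 0, minimum C = -44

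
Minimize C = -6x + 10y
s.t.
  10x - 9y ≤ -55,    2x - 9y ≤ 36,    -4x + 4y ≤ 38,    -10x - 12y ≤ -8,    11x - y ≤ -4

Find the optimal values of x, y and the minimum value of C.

Corner points and C = -6x + 10y:
  (-14/5, 3) → C = 234/5
  (19/89, 565/89) → C = 5536/89
  (-53/11, 103/22) → C = 833/11
  (11/20, 201/20) → C = 486/5

x = -14/5, y = 3, minimum C = 234/5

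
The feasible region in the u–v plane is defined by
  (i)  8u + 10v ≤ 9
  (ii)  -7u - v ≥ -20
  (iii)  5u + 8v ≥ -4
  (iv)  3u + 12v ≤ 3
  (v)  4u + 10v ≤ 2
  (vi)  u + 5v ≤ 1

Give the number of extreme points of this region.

Intersecting each pair of boundary lines and keeping only the points that satisfy every inequality leaves:
  (191/62, -97/62)
  (7/4, -1/2)
  (164/51, -128/51)
  (-28/17, 9/17)
  (0, 1/5)

5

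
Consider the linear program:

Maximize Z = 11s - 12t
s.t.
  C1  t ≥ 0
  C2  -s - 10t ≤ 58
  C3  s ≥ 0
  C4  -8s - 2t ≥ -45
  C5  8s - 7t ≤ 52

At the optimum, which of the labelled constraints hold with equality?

Corner points and Z = 11s - 12t:
  (0, 0) → Z = 0
  (45/8, 0) → Z = 495/8
  (0, 45/2) → Z = -270

The maximum is at (45/8, 0). Substituting into each constraint, equality holds for C1 and C4; the remaining constraints have slack.

C1 and C4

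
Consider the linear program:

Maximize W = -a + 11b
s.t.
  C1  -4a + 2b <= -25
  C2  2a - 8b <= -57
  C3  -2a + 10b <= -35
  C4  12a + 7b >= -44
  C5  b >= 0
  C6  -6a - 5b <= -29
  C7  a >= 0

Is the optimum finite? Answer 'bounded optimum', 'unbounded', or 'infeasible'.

infeasible

The boundaries -4a + 2b = -25 and 2a - 8b = -57 meet at (157/14, 139/14), but that point violates -2a + 10b ≤ -35. Every candidate vertex is excluded by some other constraint, so the feasible region is empty.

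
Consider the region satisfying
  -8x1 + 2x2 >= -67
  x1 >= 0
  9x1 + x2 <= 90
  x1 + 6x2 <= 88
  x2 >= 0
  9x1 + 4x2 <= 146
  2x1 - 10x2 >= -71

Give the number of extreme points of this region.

5

The feasible vertices (each the meet of two boundaries and inside every other half-plane) are:
  (19/2, 9/2)
  (67/8, 0)
  (0, 0)
  (0, 71/10)
  (829/92, 819/92)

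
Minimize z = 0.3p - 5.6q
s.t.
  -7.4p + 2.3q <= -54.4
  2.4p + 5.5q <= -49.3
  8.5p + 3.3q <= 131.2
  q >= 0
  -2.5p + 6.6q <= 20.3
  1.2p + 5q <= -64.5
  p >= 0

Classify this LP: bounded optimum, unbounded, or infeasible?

infeasible

The boundaries -7.4p + 2.3q = -54.4 and 1.2p + 5q = -64.5 meet at (12365/3976, -27129/1988), but that point violates q ≥ 0. Every candidate vertex is excluded by some other constraint, so the feasible region is empty.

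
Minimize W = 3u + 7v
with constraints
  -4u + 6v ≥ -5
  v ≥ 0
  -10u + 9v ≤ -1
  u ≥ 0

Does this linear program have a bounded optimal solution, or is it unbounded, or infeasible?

Feasible corners and W = 3u + 7v:
  (5/4, 0) → W = 15/4
  (1/10, 0) → W = 3/10
The feasible region has finitely many vertices and no improving ray; the minimum is 3/10 at (1/10, 0).

bounded optimum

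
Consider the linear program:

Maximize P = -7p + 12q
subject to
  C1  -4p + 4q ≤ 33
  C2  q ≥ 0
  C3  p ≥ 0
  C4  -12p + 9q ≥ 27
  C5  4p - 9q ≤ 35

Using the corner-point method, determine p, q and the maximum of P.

Vertices and P = -7p + 12q:
  (0, 33/4) → P = 99
  (63/4, 24) → P = 711/4
  (0, 3) → P = 36

p = 63/4, q = 24, maximum P = 711/4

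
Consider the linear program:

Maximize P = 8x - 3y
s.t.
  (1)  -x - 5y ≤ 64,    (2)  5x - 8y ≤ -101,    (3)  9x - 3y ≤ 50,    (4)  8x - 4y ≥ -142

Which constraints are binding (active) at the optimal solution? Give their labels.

(2) and (3)

Extreme points and P = 8x - 3y:
  (37/3, 61/3) → P = 113/3
  (-183/11, 49/22) → P = -3075/22
  (313/6, 839/6) → P = -13/6

The maximum is at (37/3, 61/3). Substituting into each constraint, equality holds for (2) and (3); the remaining constraints have slack.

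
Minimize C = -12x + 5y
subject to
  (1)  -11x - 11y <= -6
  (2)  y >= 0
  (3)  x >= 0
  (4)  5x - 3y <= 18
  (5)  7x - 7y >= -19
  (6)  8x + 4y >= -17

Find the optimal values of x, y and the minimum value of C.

x = 183/14, y = 221/14, minimum C = -1091/14

Corner points and C = -12x + 5y:
  (6/11, 0) → C = -72/11
  (0, 6/11) → C = 30/11
  (18/5, 0) → C = -216/5
  (0, 19/7) → C = 95/7
  (183/14, 221/14) → C = -1091/14

The binding constraints are 5x - 3y = 18 and 7x - 7y = -19.
Solving simultaneously gives x = 183/14, y = 221/14.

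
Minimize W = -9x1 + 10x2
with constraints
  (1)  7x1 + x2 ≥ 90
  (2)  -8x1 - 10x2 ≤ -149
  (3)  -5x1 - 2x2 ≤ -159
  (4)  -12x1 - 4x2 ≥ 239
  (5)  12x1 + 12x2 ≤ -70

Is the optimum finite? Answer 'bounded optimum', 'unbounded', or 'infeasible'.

infeasible

The boundaries -12x1 - 4x2 = 239 and 12x1 + 12x2 = -70 meet at (-647/24, 169/8), but that point violates 7x1 + x2 ≥ 90. Every candidate vertex is excluded by some other constraint, so the feasible region is empty.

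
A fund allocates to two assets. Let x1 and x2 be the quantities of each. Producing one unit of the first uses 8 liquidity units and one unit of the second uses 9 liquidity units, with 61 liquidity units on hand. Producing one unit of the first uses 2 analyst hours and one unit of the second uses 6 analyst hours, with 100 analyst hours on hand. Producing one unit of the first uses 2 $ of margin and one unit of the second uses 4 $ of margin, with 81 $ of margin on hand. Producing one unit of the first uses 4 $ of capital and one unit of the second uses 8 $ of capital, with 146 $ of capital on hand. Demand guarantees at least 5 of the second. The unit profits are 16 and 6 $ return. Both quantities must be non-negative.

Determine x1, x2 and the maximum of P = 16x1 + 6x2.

Vertices and P = 16x1 + 6x2:
  (0, 61/9) → P = 122/3
  (0, 5) → P = 30
  (2, 5) → P = 62

The binding constraints are 8x1 + 9x2 = 61 and x2 = 5.
Solving simultaneously gives x1 = 2, x2 = 5.

x1 = 2, x2 = 5, maximum P = 62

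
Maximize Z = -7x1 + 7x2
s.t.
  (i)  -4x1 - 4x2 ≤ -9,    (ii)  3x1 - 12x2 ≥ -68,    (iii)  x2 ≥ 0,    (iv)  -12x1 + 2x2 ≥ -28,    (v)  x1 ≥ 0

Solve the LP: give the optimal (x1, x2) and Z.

Vertices and Z = -7x1 + 7x2:
  (9/4, 0) → Z = -63/4
  (0, 9/4) → Z = 63/4
  (236/69, 150/23) → Z = 1498/69
  (0, 17/3) → Z = 119/3
  (7/3, 0) → Z = -49/3

x1 = 0, x2 = 17/3, maximum Z = 119/3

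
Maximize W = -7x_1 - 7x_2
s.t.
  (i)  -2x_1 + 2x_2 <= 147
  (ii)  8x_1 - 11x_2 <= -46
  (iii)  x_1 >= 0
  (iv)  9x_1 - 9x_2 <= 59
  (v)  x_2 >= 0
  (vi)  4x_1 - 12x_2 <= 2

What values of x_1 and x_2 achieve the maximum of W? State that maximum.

x_1 = 0, x_2 = 46/11, maximum W = -322/11

Corner points and W = -7x_1 - 7x_2:
  (0, 147/2) → W = -1029/2
  (0, 46/11) → W = -322/11
  (1063/27, 886/27) → W = -13643/27
The feasible region is unbounded (it extends along (1, 1)), but W strictly decreases along every unbounded feasible direction, so there is no improving ray and the maximum is attained at a vertex.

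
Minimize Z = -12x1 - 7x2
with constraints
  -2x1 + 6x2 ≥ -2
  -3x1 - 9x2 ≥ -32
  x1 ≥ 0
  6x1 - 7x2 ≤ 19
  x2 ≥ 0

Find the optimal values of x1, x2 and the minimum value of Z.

x1 = 79/15, x2 = 9/5, minimum Z = -379/5

Extreme points and Z = -12x1 - 7x2:
  (50/11, 13/11) → Z = -691/11
  (1, 0) → Z = -12
  (0, 32/9) → Z = -224/9
  (79/15, 9/5) → Z = -379/5
  (0, 0) → Z = 0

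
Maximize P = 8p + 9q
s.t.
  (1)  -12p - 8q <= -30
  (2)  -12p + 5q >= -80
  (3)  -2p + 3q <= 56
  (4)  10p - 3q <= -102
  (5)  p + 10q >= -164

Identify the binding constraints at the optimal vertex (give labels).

(3) and (4)

Vertices and P = 8p + 9q:
  (-179/26, 183/13) → P = 931/13
  (-363/58, 381/29) → P = 1977/29
  (-23/4, 89/6) → P = 175/2

The maximum is at (-23/4, 89/6). Substituting into each constraint, equality holds for (3) and (4); the remaining constraints have slack.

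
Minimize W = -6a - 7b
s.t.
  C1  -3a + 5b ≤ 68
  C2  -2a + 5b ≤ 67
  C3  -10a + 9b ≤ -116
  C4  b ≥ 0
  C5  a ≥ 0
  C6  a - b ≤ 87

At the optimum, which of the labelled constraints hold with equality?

Feasible corners and W = -6a - 7b:
  (1183/32, 451/16) → W = -3353/8
  (502/3, 241/3) → W = -4699/3
  (58/5, 0) → W = -348/5
  (87, 0) → W = -522

The minimum is at (502/3, 241/3). Substituting into each constraint, equality holds for C2 and C6; the remaining constraints have slack.

C2 and C6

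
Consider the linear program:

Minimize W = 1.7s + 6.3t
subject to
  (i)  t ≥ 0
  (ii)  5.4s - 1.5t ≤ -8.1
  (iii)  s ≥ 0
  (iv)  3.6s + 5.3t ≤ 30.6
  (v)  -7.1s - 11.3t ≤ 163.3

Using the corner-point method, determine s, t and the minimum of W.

s = 0, t = 5.4, minimum W = 34.02

Extreme points and W = 1.7s + 6.3t:
  (0, 27/5) → W = 1701/50
  (11/126, 40/7) → W = 45547/1260
  (0, 306/53) → W = 9639/265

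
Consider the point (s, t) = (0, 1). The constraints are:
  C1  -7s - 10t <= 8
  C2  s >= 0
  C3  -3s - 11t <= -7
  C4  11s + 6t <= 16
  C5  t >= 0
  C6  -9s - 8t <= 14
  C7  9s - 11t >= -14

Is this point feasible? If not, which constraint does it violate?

feasible

C1: -10 ≤ 8 ✓
C2: 0 ≥ 0 ✓
C3: -11 ≤ -7 ✓
C4: 6 ≤ 16 ✓
C5: 1 ≥ 0 ✓
C6: -8 ≤ 14 ✓
C7: -11 ≥ -14 ✓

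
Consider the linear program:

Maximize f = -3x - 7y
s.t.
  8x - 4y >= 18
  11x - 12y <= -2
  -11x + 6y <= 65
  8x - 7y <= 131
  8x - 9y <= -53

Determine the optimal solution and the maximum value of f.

Vertices and f = -3x - 7y:
  (92, 359/2) → f = -3065/2
  (187/20, 71/5) → f = -2549/20
  (775/8, 92) → f = -7477/8
The feasible region is unbounded (it extends along (6, 11), (7, 8)), but f strictly decreases along every unbounded feasible direction, so there is no improving ray and the maximum is attained at a vertex.

The binding constraints are 8x - 4y = 18 and 8x - 9y = -53.
Solving simultaneously gives x = 187/20, y = 71/5.

x = 187/20, y = 71/5, maximum f = -2549/20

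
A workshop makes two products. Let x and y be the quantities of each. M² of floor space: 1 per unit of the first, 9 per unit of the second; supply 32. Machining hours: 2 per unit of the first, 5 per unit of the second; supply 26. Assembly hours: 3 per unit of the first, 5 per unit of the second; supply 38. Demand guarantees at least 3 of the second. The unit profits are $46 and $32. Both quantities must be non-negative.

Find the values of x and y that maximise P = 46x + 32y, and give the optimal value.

x = 5, y = 3, maximum P = 326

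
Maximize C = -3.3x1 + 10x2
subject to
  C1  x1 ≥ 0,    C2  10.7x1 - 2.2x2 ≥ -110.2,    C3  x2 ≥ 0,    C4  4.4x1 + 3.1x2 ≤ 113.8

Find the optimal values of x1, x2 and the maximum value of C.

x1 = 0, x2 = 1138/31, maximum C = 11380/31

The optimum lies where x1 = 0 and 4.4x1 + 3.1x2 = 113.8.
Solving simultaneously gives x1 = 0, x2 = 1138/31.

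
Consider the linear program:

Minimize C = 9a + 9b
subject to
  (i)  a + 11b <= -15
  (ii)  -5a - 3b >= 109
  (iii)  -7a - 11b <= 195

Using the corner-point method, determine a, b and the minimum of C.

Feasible corners and C = 9a + 9b:
  (-577/26, 17/26) → C = -2520/13
  (-30, 15/11) → C = -2835/11
  (-307/17, -106/17) → C = -3717/17

The binding constraints are a + 11b = -15 and -7a - 11b = 195.
Solving simultaneously gives a = -30, b = 15/11.

a = -30, b = 15/11, minimum C = -2835/11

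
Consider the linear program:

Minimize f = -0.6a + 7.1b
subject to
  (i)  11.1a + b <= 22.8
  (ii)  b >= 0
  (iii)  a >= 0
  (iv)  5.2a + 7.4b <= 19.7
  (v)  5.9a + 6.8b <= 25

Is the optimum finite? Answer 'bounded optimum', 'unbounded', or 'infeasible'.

Vertices and f = -0.6a + 7.1b:
  (76/37, 0) → f = -228/185
  (7451/3847, 10011/7694) → f = 621369/76940
  (0, 0) → f = 0
  (0, 197/74) → f = 13987/740
The feasible region has finitely many vertices and no improving ray; the minimum is -228/185 at (76/37, 0).

bounded optimum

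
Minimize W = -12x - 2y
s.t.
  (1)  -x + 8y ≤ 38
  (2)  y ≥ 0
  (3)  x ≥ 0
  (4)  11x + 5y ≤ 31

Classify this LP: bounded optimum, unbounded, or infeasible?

Feasible corners and W = -12x - 2y:
  (0, 19/4) → W = -19/2
  (58/93, 449/93) → W = -1594/93
  (0, 0) → W = 0
  (31/11, 0) → W = -372/11
The feasible region has finitely many vertices and no improving ray; the minimum is -372/11 at (31/11, 0).

bounded optimum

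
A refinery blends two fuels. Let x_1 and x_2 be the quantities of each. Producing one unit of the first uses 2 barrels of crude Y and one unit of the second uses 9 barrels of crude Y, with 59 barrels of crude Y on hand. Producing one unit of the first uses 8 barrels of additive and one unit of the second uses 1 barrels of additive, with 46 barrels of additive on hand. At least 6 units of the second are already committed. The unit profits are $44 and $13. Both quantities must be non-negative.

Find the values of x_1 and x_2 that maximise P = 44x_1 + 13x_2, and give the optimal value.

x_1 = 5/2, x_2 = 6, maximum P = 188

Corner points and P = 44x_1 + 13x_2:
  (0, 59/9) → P = 767/9
  (0, 6) → P = 78
  (5/2, 6) → P = 188

At the optimal vertex, 2x_1 + 9x_2 = 59 and x_2 = 6.
Solving simultaneously gives x_1 = 5/2, x_2 = 6.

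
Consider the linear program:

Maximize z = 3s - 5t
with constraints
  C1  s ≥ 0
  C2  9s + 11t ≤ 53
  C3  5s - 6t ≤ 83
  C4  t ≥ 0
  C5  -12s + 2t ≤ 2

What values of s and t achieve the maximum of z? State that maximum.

s = 53/9, t = 0, maximum z = 53/3

Feasible corners and z = 3s - 5t:
  (0, 0) → z = 0
  (0, 1) → z = -5
  (53/9, 0) → z = 53/3
  (14/25, 109/25) → z = -503/25

The optimum lies where 9s + 11t = 53 and t = 0.
Solving simultaneously gives s = 53/9, t = 0.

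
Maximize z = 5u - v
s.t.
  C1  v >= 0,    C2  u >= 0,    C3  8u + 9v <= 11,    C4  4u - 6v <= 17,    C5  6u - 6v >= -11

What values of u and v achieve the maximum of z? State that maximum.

u = 11/8, v = 0, maximum z = 55/8

At the optimal vertex, v = 0 and 8u + 9v = 11.
Solving simultaneously gives u = 11/8, v = 0.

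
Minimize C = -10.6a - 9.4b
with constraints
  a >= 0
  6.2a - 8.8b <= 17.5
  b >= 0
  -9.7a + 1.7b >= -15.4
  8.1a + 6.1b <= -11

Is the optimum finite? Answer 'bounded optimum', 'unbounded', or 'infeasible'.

infeasible

The boundaries a = 0 and 6.2a - 8.8b = 17.5 meet at (0, -175/88), but that point violates b ≥ 0. Every candidate vertex is excluded by some other constraint, so the feasible region is empty.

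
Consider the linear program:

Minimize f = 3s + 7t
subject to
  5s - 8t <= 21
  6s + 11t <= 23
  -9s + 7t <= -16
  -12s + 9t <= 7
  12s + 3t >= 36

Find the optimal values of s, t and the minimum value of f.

s = 117/37, t = -24/37, minimum f = 183/37

Vertices and f = 3s + 7t:
  (415/103, -11/103) → f = 1168/103
  (117/37, -24/37) → f = 183/37
  (109/38, 10/19) → f = 467/38

The optimum lies where 5s - 8t = 21 and 12s + 3t = 36.
Solving simultaneously gives s = 117/37, t = -24/37.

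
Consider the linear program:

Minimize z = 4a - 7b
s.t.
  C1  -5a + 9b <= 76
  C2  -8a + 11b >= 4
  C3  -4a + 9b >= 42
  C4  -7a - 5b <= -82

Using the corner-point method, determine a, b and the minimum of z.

a = 179/44, b = 471/44, minimum z = -2581/44

Vertices and z = 4a - 7b:
  (800/17, 588/17) → z = -916/17
  (179/44, 471/44) → z = -2581/44
  (213/14, 80/7) → z = -134/7
  (528/83, 622/83) → z = -2242/83

The binding constraints are -5a + 9b = 76 and -7a - 5b = -82.
Solving simultaneously gives a = 179/44, b = 471/44.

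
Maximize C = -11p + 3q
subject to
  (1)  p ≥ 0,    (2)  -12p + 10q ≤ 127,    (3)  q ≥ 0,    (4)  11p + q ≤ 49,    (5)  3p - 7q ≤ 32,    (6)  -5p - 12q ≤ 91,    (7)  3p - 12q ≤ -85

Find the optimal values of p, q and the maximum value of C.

p = 0, q = 127/10, maximum C = 381/10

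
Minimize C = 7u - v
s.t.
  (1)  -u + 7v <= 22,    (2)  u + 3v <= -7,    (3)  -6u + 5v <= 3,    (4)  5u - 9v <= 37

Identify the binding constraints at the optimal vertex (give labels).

Corner points and C = 7u - v:
  (-44/23, -39/23) → C = -269/23
  (2, -3) → C = 17
  (-212/29, -237/29) → C = -43

The minimum is at (-212/29, -237/29). Substituting into each constraint, equality holds for (3) and (4); the remaining constraints have slack.

(3) and (4)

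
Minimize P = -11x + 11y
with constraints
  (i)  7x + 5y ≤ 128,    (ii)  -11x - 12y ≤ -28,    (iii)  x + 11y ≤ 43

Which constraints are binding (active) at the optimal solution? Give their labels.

(i) and (ii)

Corner points and P = -11x + 11y:
  (1396/29, -1212/29) → P = -28688/29
  (1193/72, 173/72) → P = -935/6
  (-208/109, 445/109) → P = 7183/109

The minimum is at (1396/29, -1212/29). Substituting into each constraint, equality holds for (i) and (ii); the remaining constraints have slack.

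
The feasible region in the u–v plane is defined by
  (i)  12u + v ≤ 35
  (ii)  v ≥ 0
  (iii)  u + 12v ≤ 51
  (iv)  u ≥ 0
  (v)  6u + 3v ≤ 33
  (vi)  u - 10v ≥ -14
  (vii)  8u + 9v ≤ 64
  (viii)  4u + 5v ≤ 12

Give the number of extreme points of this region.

5

Intersecting each pair of boundary lines and keeping only the points that satisfy every inequality leaves:
  (35/12, 0)
  (163/56, 1/14)
  (0, 0)
  (0, 7/5)
  (10/9, 68/45)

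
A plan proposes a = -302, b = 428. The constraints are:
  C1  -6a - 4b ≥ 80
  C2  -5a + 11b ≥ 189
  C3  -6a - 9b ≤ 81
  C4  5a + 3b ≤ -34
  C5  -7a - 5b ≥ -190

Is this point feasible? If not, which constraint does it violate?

C1: 100 ≥ 80 ✓
C2: 6218 ≥ 189 ✓
C3: -2040 ≤ 81 ✓
C4: -226 ≤ -34 ✓
C5: -26 ≥ -190 ✓

feasible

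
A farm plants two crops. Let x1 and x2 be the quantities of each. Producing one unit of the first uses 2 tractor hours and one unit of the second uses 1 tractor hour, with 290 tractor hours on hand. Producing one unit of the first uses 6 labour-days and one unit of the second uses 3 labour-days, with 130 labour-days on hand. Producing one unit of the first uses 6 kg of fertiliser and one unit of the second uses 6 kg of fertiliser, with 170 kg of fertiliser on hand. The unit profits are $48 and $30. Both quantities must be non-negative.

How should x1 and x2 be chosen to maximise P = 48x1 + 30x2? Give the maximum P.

x1 = 15, x2 = 40/3, maximum P = 1120

Extreme points and P = 48x1 + 30x2:
  (0, 0) → P = 0
  (0, 85/3) → P = 850
  (65/3, 0) → P = 1040
  (15, 40/3) → P = 1120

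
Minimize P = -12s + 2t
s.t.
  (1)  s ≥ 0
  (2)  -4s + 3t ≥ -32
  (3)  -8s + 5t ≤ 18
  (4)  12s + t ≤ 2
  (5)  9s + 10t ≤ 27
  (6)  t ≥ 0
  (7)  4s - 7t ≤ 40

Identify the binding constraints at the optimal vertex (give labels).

Corner points and P = -12s + 2t:
  (0, 2) → P = 4
  (0, 0) → P = 0
  (1/6, 0) → P = -2

The minimum is at (1/6, 0). Substituting into each constraint, equality holds for (4) and (6); the remaining constraints have slack.

(4) and (6)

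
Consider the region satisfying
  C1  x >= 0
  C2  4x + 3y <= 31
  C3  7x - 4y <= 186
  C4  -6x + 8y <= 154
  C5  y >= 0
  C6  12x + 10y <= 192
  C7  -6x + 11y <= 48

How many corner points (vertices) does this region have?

4

Of the 21 pairwise boundary intersections, those satisfying every inequality are:
  (0, 0)
  (0, 48/11)
  (31/4, 0)
  (197/62, 189/31)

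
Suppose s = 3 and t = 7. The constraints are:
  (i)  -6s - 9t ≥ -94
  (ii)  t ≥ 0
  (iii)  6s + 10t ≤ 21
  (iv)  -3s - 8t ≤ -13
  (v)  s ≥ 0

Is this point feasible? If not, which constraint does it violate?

not feasible — violates (iii)

Constraint (iii): 6s + 10t = 88, which is not ≤ 21. All other constraints are satisfied.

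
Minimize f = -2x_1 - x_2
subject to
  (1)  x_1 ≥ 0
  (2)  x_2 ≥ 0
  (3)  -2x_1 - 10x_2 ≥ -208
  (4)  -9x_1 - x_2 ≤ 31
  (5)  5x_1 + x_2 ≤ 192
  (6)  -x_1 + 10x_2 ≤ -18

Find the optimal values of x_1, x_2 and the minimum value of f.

Vertices and f = -2x_1 - x_2:
  (192/5, 0) → f = -384/5
  (18, 0) → f = -36
  (38, 2) → f = -78

x_1 = 38, x_2 = 2, minimum f = -78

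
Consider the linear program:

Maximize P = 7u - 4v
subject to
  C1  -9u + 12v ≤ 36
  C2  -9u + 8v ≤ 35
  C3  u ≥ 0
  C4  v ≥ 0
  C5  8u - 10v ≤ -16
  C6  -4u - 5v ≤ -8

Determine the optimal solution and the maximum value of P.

u = 28, v = 24, maximum P = 100

Extreme points and P = 7u - 4v:
  (0, 3) → P = -12
  (28, 24) → P = 100
  (0, 8/5) → P = -32/5

The optimum lies where -9u + 12v = 36 and 8u - 10v = -16.
Solving simultaneously gives u = 28, v = 24.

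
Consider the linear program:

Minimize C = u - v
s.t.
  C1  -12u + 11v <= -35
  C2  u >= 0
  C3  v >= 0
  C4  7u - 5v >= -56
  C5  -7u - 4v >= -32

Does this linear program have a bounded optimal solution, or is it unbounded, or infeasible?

Feasible corners and C = u - v:
  (35/12, 0) → C = 35/12
  (492/125, 139/125) → C = 353/125
  (32/7, 0) → C = 32/7
The feasible region has finitely many vertices and no improving ray; the minimum is 353/125 at (492/125, 139/125).

bounded optimum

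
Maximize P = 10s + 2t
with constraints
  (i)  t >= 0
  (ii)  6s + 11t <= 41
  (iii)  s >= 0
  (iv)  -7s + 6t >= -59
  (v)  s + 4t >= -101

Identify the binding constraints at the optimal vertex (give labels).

Extreme points and P = 10s + 2t:
  (41/6, 0) → P = 205/3
  (0, 0) → P = 0
  (0, 41/11) → P = 82/11

The maximum is at (41/6, 0). Substituting into each constraint, equality holds for (i) and (ii); the remaining constraints have slack.

(i) and (ii)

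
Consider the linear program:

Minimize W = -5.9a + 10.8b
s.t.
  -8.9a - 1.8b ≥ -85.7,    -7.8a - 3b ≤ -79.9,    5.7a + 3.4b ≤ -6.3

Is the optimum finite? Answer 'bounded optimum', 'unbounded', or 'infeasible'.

The boundaries -8.9a - 1.8b = -85.7 and -7.8a - 3b = -79.9 meet at (1888/211, 4265/1266), but that point violates 5.7a + 3.4b ≤ -6.3. Every candidate vertex is excluded by some other constraint, so the feasible region is empty.

infeasible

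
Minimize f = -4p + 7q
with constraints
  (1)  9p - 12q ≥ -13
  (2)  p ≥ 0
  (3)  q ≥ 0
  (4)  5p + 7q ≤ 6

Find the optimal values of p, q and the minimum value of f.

The optimum lies where q = 0 and 5p + 7q = 6.
Solving simultaneously gives p = 6/5, q = 0.

p = 6/5, q = 0, minimum f = -24/5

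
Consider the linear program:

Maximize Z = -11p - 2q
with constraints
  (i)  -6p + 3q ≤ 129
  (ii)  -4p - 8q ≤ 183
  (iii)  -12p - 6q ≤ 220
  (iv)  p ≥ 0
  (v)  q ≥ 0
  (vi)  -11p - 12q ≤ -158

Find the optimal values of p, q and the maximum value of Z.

Extreme points and Z = -11p - 2q:
  (0, 43) → Z = -86
  (0, 79/6) → Z = -79/3
  (158/11, 0) → Z = -158
The feasible region is unbounded (it extends along (1, 0), (1, 2)), but Z strictly decreases along every unbounded feasible direction, so there is no improving ray and the maximum is attained at a vertex.

p = 0, q = 79/6, maximum Z = -79/3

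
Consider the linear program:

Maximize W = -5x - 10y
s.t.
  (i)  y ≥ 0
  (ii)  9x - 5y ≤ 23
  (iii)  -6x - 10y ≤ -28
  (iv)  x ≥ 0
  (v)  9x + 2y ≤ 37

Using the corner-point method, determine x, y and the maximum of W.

x = 37/12, y = 19/20, maximum W = -299/12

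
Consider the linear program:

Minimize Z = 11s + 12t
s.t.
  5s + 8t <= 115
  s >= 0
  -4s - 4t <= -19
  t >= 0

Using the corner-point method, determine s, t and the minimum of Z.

s = 19/4, t = 0, minimum Z = 209/4

Vertices and Z = 11s + 12t:
  (0, 115/8) → Z = 345/2
  (23, 0) → Z = 253
  (0, 19/4) → Z = 57
  (19/4, 0) → Z = 209/4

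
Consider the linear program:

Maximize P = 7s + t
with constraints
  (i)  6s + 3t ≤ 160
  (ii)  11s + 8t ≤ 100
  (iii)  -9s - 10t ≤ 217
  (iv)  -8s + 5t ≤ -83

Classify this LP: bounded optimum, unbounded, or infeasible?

bounded optimum

Extreme points and P = 7s + t:
  (196/3, -232/3) → P = 380
  (2251/33, -914/11) → P = 13015/33
  (1164/119, -113/119) → P = 8035/119
  (-51/25, -2483/125) → P = -4268/125
The feasible region has finitely many vertices and no improving ray; the maximum is 13015/33 at (2251/33, -914/11).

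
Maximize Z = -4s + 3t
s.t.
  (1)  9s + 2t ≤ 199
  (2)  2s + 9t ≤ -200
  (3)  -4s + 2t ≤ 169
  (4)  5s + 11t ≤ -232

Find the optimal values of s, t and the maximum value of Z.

s = -1921/40, t = -231/20, maximum Z = 3149/20

Corner points and Z = -4s + 3t:
  (2653/89, -3083/89) → Z = -19861/89
  (-1921/40, -231/20) → Z = 3149/20
  (112/23, -536/23) → Z = -2056/23
The feasible region is unbounded (it extends along (2, -9), (-1, -2)), but Z strictly decreases along every unbounded feasible direction, so there is no improving ray and the maximum is attained at a vertex.

At the optimal vertex, 2s + 9t = -200 and -4s + 2t = 169.
Solving simultaneously gives s = -1921/40, t = -231/20.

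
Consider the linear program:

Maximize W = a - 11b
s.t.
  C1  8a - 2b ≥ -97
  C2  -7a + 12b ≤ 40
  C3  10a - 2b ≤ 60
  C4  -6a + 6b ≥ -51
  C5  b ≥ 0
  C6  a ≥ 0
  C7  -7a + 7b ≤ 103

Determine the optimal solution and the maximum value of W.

a = 6, b = 0, maximum W = 6

Extreme points and W = a - 11b:
  (400/53, 410/53) → W = -4110/53
  (0, 10/3) → W = -110/3
  (6, 0) → W = 6
  (0, 0) → W = 0

The optimum lies where 10a - 2b = 60 and b = 0.
Solving simultaneously gives a = 6, b = 0.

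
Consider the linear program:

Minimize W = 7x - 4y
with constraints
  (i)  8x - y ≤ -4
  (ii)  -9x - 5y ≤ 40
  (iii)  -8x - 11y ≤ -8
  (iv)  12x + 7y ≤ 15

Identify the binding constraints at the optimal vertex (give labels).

(ii) and (iv)

Corner points and W = 7x - 4y:
  (-3/8, 1) → W = -53/8
  (-13/68, 42/17) → W = -763/68
  (-480/59, 392/59) → W = -4928/59
  (-355/3, 205) → W = -4945/3

The minimum is at (-355/3, 205). Substituting into each constraint, equality holds for (ii) and (iv); the remaining constraints have slack.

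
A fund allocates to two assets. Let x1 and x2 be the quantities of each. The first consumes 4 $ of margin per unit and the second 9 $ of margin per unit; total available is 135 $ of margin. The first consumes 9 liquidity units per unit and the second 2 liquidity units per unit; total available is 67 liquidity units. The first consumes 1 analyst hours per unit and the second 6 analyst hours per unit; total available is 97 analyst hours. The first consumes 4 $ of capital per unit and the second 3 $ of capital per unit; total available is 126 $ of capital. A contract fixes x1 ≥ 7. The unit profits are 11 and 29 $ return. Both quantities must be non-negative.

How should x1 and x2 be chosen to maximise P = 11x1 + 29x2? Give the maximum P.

Vertices and P = 11x1 + 29x2:
  (67/9, 0) → P = 737/9
  (7, 0) → P = 77
  (7, 2) → P = 135

x1 = 7, x2 = 2, maximum P = 135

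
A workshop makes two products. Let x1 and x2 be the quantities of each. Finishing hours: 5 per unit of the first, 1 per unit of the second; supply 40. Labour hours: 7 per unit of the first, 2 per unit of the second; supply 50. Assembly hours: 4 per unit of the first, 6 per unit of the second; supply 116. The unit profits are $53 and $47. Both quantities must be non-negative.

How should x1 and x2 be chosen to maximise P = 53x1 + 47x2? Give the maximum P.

x1 = 2, x2 = 18, maximum P = 952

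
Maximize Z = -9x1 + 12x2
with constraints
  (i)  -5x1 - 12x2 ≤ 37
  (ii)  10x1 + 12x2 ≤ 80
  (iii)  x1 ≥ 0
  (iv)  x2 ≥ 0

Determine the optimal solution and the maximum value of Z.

x1 = 0, x2 = 20/3, maximum Z = 80

Extreme points and Z = -9x1 + 12x2:
  (0, 20/3) → Z = 80
  (8, 0) → Z = -72
  (0, 0) → Z = 0

The binding constraints are 10x1 + 12x2 = 80 and x1 = 0.
Solving simultaneously gives x1 = 0, x2 = 20/3.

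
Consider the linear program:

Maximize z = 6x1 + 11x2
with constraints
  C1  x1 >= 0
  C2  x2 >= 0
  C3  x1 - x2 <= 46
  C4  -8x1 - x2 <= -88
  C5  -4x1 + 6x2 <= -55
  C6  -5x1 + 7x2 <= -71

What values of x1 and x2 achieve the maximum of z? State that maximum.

Vertices and z = 6x1 + 11x2:
  (46, 0) → z = 276
  (71/5, 0) → z = 426/5
  (221/2, 129/2) → z = 2745/2
  (41/2, 9/2) → z = 345/2

The optimum lies where x1 - x2 = 46 and -4x1 + 6x2 = -55.
Solving simultaneously gives x1 = 221/2, x2 = 129/2.

x1 = 221/2, x2 = 129/2, maximum z = 2745/2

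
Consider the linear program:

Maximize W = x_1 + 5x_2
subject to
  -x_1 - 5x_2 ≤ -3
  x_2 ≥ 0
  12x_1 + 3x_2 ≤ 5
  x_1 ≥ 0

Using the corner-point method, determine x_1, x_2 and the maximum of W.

The binding constraints are 12x_1 + 3x_2 = 5 and x_1 = 0.
Solving simultaneously gives x_1 = 0, x_2 = 5/3.

x_1 = 0, x_2 = 5/3, maximum W = 25/3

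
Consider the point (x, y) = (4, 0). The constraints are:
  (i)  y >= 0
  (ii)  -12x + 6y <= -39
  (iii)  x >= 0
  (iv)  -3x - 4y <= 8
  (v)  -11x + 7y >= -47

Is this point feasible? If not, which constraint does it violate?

(i): 0 ≥ 0 ✓
(ii): -48 ≤ -39 ✓
(iii): 4 ≥ 0 ✓
(iv): -12 ≤ 8 ✓
(v): -44 ≥ -47 ✓

feasible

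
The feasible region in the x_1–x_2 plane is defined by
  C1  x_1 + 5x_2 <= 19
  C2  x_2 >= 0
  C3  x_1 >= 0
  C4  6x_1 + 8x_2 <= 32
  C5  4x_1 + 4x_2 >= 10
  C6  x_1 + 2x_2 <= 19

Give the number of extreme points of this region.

Pairwise boundary intersections that survive every other constraint:
  (0, 19/5)
  (4/11, 41/11)
  (16/3, 0)
  (5/2, 0)
  (0, 5/2)

5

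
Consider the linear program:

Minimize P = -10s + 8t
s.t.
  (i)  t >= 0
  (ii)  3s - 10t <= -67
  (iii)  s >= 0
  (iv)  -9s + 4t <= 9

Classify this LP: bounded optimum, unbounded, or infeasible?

unbounded

From the feasible point (89/39, 96/13), moving in the direction (10, 3) keeps every constraint satisfied while P decreases without bound.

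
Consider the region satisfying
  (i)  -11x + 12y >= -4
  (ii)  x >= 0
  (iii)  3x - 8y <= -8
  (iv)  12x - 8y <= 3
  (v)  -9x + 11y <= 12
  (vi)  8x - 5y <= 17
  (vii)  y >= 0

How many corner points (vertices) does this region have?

4

Of the 21 pairwise boundary intersections, those satisfying every inequality are:
  (0, 1)
  (0, 12/11)
  (11/9, 35/24)
  (43/20, 57/20)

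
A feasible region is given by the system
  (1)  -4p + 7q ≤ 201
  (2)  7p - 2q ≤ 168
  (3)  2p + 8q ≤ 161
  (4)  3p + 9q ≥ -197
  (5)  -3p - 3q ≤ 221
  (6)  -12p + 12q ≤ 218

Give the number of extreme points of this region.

4

Pairwise boundary intersections that survive every other constraint:
  (833/30, 791/60)
  (1118/69, -1883/69)
  (47/30, 296/15)
  (-721/24, -95/8)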